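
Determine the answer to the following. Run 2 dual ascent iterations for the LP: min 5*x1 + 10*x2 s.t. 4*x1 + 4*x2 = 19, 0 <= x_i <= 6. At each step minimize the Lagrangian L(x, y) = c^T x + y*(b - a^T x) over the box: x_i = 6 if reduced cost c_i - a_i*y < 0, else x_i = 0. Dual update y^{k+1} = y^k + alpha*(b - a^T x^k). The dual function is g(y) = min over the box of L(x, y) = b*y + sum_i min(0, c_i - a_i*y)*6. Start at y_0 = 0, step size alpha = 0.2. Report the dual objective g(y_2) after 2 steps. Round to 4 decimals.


Dual ascent for LP: min 5*x1 + 10*x2, 4*x1 + 4*x2 = 19, 0 <= x_i <= 6
Step 1: y^k = 0.0, reduced costs: (5.0, 10.0)
  x^k = (0.0, 0.0), subgradient = b - a^T x = 19.0
  y^{k+1} = 0.0 + 0.2*19.0 = 3.8
Step 2: y^k = 3.8, reduced costs: (-10.2, -5.2)
  x^k = (6.0, 6.0), subgradient = b - a^T x = -29.0
  y^{k+1} = 3.8 + 0.2*-29.0 = -2.0
Dual objective at y_2 = -2.0: reduced costs (13.0, 18.0), box minimizer x = (0.0, 0.0)
g(y_2) = b*y + (c1 - a1*y)*x1 + (c2 - a2*y)*x2 = 19*(-2.0) + 13.0*0.0 + 18.0*0.0 = -38.0 + 0.0 + 0.0 = -38.0


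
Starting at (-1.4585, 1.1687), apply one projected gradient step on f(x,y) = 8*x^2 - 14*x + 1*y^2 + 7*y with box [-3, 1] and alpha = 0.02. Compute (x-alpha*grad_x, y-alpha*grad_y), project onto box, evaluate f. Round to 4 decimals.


Step 1: Compute gradient at (-1.4585, 1.1687).
grad_x = 2*8*-1.4585 - 14 = -37.336
grad_y = 2*1*1.1687 + 7 = 9.3374
Step 2: Gradient step.
x_raw = -1.4585 - 0.02*-37.336 = -0.7118
y_raw = 1.1687 - 0.02*9.3374 = 0.982
Step 3: Project onto [-3, 1].
x_proj = clip(-0.7118) = -0.7118
y_proj = clip(0.982) = 0.982
Step 4: Evaluate f.
f(-0.7118, 0.982) = 21.8559


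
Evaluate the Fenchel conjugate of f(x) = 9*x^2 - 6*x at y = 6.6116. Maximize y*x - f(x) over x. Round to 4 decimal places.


f*(y) = sup_x {y*x - a*x^2 - b*x} = sup_x {(y-b)*x - a*x^2}
FOC: (y - b) - 2a*x = 0 => x* = (y - b)/(2a)
x* = (6.6116 + 6)/(2*9) = 0.7006
f*(6.6116) = (y-b)^2/(4a) = (6.6116 + 6)^2/(4*9)
= 159.0525/36 = 4.4181


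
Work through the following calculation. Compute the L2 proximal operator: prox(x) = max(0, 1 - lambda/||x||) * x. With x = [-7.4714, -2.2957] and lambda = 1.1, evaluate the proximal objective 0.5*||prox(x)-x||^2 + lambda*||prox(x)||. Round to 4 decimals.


Step 1: Compute ||x||.
||x|| = 7.8161
Step 2: Compute scaling factor.
scale = max(0, 1 - 1.1/7.8161) = 0.8593
Step 3: prox(x) = [-6.4199, -1.9726]
||prox(x)|| = 6.7161
Step 4: Proximal objective.
0.5*||prox-x||^2 = 0.605
lambda*||prox|| = 7.3877
Total = 7.9928


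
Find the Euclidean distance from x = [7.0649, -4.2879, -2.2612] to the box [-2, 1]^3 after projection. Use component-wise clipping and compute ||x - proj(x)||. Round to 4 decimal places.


Project each component onto [-2, 1].
clip(7.0649) = 1.0, clip(-4.2879) = -2.0, clip(-2.2612) = -2.0
Projection = [1.0, -2.0, -2.0]
Squared diffs: [36.783, 5.2345, 0.0682]
Distance = sqrt(42.0857) = 6.4874


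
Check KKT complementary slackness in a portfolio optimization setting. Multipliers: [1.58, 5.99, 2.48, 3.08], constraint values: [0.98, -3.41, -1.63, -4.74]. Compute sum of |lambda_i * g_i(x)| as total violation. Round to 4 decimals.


KKT complementary slackness check:
lambda_1 * g_1 = 1.58 * 0.98 = 1.5484
lambda_2 * g_2 = 5.99 * -3.41 = -20.4259
lambda_3 * g_3 = 2.48 * -1.63 = -4.0424
lambda_4 * g_4 = 3.08 * -4.74 = -14.5992
Total violation = 1.5484 + 20.4259 + 4.0424 + 14.5992 = 40.6159


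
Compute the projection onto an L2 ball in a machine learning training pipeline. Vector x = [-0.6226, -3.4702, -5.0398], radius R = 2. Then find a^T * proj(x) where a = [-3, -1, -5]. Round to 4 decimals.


Step 1: Compute ||x|| (intermediates to 6 decimals).
||x|| = sqrt((-0.6226)^2 + (-3.4702)^2 + (-5.0398)^2) = 6.150569
Step 2: Project.
Since ||x|| > R, scale = R/||x|| = 2/6.150569 = 0.325173, proj(x) = scale * x
proj(x) = [-0.202453, -1.128415, -1.638807]
Step 3: Dot product.
a^T * proj(x) = -3*(-0.202453) - 1*(-1.128415) - 5*(-1.638807) = 9.9298


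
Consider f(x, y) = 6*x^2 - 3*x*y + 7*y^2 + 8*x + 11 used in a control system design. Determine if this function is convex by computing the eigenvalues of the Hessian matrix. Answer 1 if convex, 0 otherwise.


The Hessian of f(x,y) = 6*x^2 - 3*x*y + 7*y^2 + 8*x + 11 is:
H = [[12, -3], [-3, 14]]
Trace = 12 + 14 = 26
Determinant = 12*14 - (-3)^2 = 159
Discriminant = (26)^2 - 4*159 = 40.0
Eigenvalues: lambda_1 = 9.8377, lambda_2 = 16.1623
The function is convex.

1


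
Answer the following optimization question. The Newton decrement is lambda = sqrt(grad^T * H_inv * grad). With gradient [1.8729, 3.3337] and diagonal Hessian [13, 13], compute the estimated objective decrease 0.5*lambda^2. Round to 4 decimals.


Step 1: H is diagonal, so H^(-1) * g = [0.1441, 0.2564].
Step 2: g^T H^(-1) g = sum_i g_i^2 / H_ii
  = (1.8729)^2/13 + (3.3337)^2/13
  = 0.2698 + 0.8549 = 1.1247
Step 3: Objective decrease = 0.5 * g^T H^(-1) g = 0.5624


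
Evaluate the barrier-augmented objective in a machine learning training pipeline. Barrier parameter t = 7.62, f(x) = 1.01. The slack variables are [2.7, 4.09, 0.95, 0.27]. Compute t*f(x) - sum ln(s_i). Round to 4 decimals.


Step 1: Compute log-barrier.
ln values: [0.9933, 1.4085, -0.0513, -1.3093]
phi = -(0.9933 + 1.4085 - 0.0513 - 1.3093) = -1.0412
Step 2: Compute augmented objective.
t*f(x) = 7.62*1.01 = 7.6962
Total = 7.6962 - 1.0412 = 6.655


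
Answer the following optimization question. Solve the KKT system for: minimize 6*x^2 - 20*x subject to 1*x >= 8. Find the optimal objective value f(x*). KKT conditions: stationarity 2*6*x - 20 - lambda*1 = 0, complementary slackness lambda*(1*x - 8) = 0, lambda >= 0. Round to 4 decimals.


Step 1: Try lambda = 0 (constraint inactive).
x_unc = 20/(2*6) = 1.6667
Check: 1*1.6667 = 1.6667 < 8 -- violated!
Step 2: Constraint must be active: 1*x = 8
x* = 8/1 = 8.0
lambda = (2*6*8.0 - 20)/1 = 76.0
Step 3: Compute optimal value.
f(x*) = 6*8.0^2 - 20*8.0 = 224.0


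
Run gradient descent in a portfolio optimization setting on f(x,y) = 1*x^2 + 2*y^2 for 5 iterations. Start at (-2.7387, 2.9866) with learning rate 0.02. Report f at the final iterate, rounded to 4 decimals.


Gradient descent on f(x,y) = 1*x^2 + 2*y^2.
Starting point: (-2.7387, 2.9866), alpha = 0.02
Step 1: grad_x = 2*1*-2.7387 = -5.4774, grad_y = 2*2*2.9866 = 11.9464
  x_1 = -2.7387 - 0.02*-5.4774 = -2.6292
  y_1 = 2.9866 - 0.02*11.9464 = 2.7477
Step 2: grad_x = 2*1*-2.6292 = -5.2583, grad_y = 2*2*2.7477 = 10.9907
  x_2 = -2.6292 - 0.02*-5.2583 = -2.524
  y_2 = 2.7477 - 0.02*10.9907 = 2.5279
Step 3: grad_x = 2*1*-2.524 = -5.048, grad_y = 2*2*2.5279 = 10.1114
  x_3 = -2.524 - 0.02*-5.048 = -2.423
  y_3 = 2.5279 - 0.02*10.1114 = 2.3256
Step 4: grad_x = 2*1*-2.423 = -4.8461, grad_y = 2*2*2.3256 = 9.3025
  x_4 = -2.423 - 0.02*-4.8461 = -2.3261
  y_4 = 2.3256 - 0.02*9.3025 = 2.1396
Step 5: grad_x = 2*1*-2.3261 = -4.6522, grad_y = 2*2*2.1396 = 8.5583
  x_5 = -2.3261 - 0.02*-4.6522 = -2.2331
  y_5 = 2.1396 - 0.02*8.5583 = 1.9684
f(-2.2331, 1.9684) = 1*(-2.2331)^2 + 2*1.9684^2 = 12.7359


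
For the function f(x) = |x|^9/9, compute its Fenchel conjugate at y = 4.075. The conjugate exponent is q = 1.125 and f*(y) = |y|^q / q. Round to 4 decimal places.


The conjugate exponent q satisfies 1/p + 1/q = 1.
p = 9, so q = 9/(9 - 1) = 1.125
|y|^q = 4.075^1.125 = 4.8573
f*(4.075) = 4.8573 / 1.125 = 4.3176


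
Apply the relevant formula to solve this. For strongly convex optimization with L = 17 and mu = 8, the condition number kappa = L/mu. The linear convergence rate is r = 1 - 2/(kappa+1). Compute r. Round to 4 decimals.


Step 1: Compute the condition number.
kappa = L/mu = 17/8 = 2.125
Step 2: Compute the convergence rate.
r = 1 - 2/(kappa + 1) = 1 - 2*mu/(L + mu) = (L - mu)/(L + mu) = 9/25 = 0.36


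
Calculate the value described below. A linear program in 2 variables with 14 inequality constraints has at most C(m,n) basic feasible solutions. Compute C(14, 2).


Each vertex corresponds to some choice of n active constraints out of m, so the number of vertices is at most C(m, n) = m! / (n!(m-n)!).
m = 14, n = 2
Numerator: 14 * 13
Denominator: 2! = 2
C(14, 2) = 91


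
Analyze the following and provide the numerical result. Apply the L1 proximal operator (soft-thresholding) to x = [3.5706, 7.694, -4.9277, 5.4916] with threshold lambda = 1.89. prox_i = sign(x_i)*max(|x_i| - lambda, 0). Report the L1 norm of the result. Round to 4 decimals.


Soft-thresholding with lambda = 1.89:
prox(3.5706) = sign(3.5706)*max(|3.5706| - 1.89, 0) = 1.6806
prox(7.694) = sign(7.694)*max(|7.694| - 1.89, 0) = 5.804
prox(-4.9277) = sign(-4.9277)*max(|-4.9277| - 1.89, 0) = -3.0377
prox(5.4916) = sign(5.4916)*max(|5.4916| - 1.89, 0) = 3.6016
prox(x) = [1.6806, 5.804, -3.0377, 3.6016]
||prox(x)||_1 = 1.6806 + 5.804 + 3.0377 + 3.6016 = 14.1239


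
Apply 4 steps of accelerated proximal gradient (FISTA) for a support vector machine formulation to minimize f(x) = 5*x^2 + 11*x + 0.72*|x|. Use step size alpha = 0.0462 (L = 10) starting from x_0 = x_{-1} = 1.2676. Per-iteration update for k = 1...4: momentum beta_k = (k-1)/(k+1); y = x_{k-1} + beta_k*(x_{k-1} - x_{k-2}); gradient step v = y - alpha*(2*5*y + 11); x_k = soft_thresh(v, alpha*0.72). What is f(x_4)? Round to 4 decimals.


FISTA on f(x) = 5*x^2 + 11*x + 0.72*|x|
L = 10, alpha = 0.0462
Iteration 1: beta = 0.0, y = 1.2676 + 0.0*(1.2676 - 1.2676) = 1.2676
  grad(y) = 23.676, v = y - alpha*grad = 0.1738
  prox(v) = soft_thresh(0.1738, 0.0333) = 0.1405
Iteration 2: beta = 0.3333, y = 0.1405 + 0.3333*(0.1405 - 1.2676) = -0.2352
  grad(y) = 8.6481, v = y - alpha*grad = -0.6347
  prox(v) = soft_thresh(-0.6347, 0.0333) = -0.6015
Iteration 3: beta = 0.5, y = -0.6015 + 0.5*(-0.6015 - 0.1405) = -0.9725
  grad(y) = 1.2754, v = y - alpha*grad = -1.0314
  prox(v) = soft_thresh(-1.0314, 0.0333) = -0.9981
Iteration 4: beta = 0.6, y = -0.9981 + 0.6*(-0.9981 + 0.6015) = -1.2361
  grad(y) = -1.3611, v = y - alpha*grad = -1.1732
  prox(v) = soft_thresh(-1.1732, 0.0333) = -1.14
f(x_4) = 5*(-1.14)^2 + 11*(-1.14) + 0.72*|-1.14| = -5.2212


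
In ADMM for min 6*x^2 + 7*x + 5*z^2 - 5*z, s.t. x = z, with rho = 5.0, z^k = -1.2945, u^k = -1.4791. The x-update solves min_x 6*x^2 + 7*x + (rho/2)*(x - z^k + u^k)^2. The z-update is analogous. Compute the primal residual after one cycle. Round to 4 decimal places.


ADMM iteration with rho = 5.0, z^k = -1.2945, u^k = -1.4791
Step 1: x-update.
Minimize 6*x^2 + 7*x + (5.0/2)*(x + 1.2945 - 1.4791)^2
FOC: (2*6 + 5.0)*x = -7 + 5.0*(-1.2945 + 1.4791)
x^{k+1} = -0.3575
Step 2: z-update.
Minimize 5*z^2 - 5*z + (5.0/2)*(-0.3575 - z - 1.4791)^2
FOC: (2*5 + 5.0)*z = 5 + 5.0*(-0.3575 - 1.4791)
z^{k+1} = -0.2789
Step 3: u-update.
u^{k+1} = -1.4791 - 0.3575 + 0.2789 = -1.5577
Step 4: Primal residual = |-0.3575 + 0.2789| = 0.0786


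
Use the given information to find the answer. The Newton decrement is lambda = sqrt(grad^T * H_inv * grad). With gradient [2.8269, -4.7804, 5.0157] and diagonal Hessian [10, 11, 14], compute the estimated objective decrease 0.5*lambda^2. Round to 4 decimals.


Step 1: H is diagonal, so H^(-1) * g = [0.2827, -0.4346, 0.3583].
Step 2: g^T H^(-1) g = sum_i g_i^2 / H_ii
  = (2.8269)^2/10 + (-4.7804)^2/11 + (5.0157)^2/14
  = 0.7991 + 2.0775 + 1.7969 = 4.6736
Step 3: Objective decrease = 0.5 * g^T H^(-1) g = 2.3368


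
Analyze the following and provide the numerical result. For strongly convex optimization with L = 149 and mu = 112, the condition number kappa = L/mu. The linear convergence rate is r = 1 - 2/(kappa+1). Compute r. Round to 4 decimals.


Step 1: Compute the condition number.
kappa = L/mu = 149/112 = 1.3304
Step 2: Compute the convergence rate.
r = 1 - 2/(kappa + 1) = 1 - 2*mu/(L + mu) = (L - mu)/(L + mu) = 37/261 = 0.1418


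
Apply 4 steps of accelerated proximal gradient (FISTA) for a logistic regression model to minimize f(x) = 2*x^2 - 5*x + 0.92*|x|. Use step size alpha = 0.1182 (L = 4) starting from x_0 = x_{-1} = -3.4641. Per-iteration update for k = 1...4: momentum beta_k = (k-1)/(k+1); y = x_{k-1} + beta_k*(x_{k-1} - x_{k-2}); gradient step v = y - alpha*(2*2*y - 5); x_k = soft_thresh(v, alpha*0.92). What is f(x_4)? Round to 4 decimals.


FISTA on f(x) = 2*x^2 - 5*x + 0.92*|x|
L = 4, alpha = 0.1182
Iteration 1: beta = 0.0, y = -3.4641 + 0.0*(-3.4641 + 3.4641) = -3.4641
  grad(y) = -18.8564, v = y - alpha*grad = -1.2353
  prox(v) = soft_thresh(-1.2353, 0.1087) = -1.1265
Iteration 2: beta = 0.3333, y = -1.1265 + 0.3333*(-1.1265 + 3.4641) = -0.3473
  grad(y) = -6.3894, v = y - alpha*grad = 0.4079
  prox(v) = soft_thresh(0.4079, 0.1087) = 0.2991
Iteration 3: beta = 0.5, y = 0.2991 + 0.5*(0.2991 + 1.1265) = 1.012
  grad(y) = -0.9521, v = y - alpha*grad = 1.1245
  prox(v) = soft_thresh(1.1245, 0.1087) = 1.0158
Iteration 4: beta = 0.6, y = 1.0158 + 0.6*(1.0158 - 0.2991) = 1.4457
  grad(y) = 0.783, v = y - alpha*grad = 1.3532
  prox(v) = soft_thresh(1.3532, 0.1087) = 1.2445
f(x_4) = 2*1.2445^2 - 5*1.2445 + 0.92*|1.2445| = -1.98


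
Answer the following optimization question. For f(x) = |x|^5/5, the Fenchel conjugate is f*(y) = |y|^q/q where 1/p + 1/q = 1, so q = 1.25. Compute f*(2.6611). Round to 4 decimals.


The conjugate exponent q satisfies 1/p + 1/q = 1.
p = 5, so q = 5/(5 - 1) = 1.25
|y|^q = 2.6611^1.25 = 3.3988
f*(2.6611) = 3.3988 / 1.25 = 2.719


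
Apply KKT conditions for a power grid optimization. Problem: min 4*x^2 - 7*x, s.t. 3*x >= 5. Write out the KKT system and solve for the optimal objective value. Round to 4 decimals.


Step 1: Try lambda = 0 (constraint inactive).
x_unc = 7/(2*4) = 0.875
Check: 3*0.875 = 2.625 < 5 -- violated!
Step 2: Constraint must be active: 3*x = 5
x* = 5/3 = 1.6667 (rounded; the exact value 5/3 is used below)
lambda = (2*4*(5/3) - 7)/3 = 2.1111
Step 3: Compute optimal value.
f(x*) = 4*(5/3)^2 - 7*(5/3) = -0.5556


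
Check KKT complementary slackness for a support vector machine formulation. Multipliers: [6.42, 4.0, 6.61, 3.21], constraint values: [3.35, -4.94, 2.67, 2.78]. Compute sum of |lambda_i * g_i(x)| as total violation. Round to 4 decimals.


KKT complementary slackness check:
lambda_1 * g_1 = 6.42 * 3.35 = 21.507
lambda_2 * g_2 = 4.0 * -4.94 = -19.76
lambda_3 * g_3 = 6.61 * 2.67 = 17.6487
lambda_4 * g_4 = 3.21 * 2.78 = 8.9238
Total violation = 21.507 + 19.76 + 17.6487 + 8.9238 = 67.8395


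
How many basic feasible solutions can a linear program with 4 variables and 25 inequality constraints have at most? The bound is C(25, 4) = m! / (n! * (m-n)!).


Each vertex corresponds to some choice of n active constraints out of m, so the number of vertices is at most C(m, n) = m! / (n!(m-n)!).
m = 25, n = 4
Numerator: 25 * 24 * 23 * 22
Denominator: 4! = 24
C(25, 4) = 12650


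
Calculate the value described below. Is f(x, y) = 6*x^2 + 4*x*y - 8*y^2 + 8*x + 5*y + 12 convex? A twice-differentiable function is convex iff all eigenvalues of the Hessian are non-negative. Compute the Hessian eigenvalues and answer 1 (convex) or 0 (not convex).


The Hessian of f(x,y) = 6*x^2 + 4*x*y - 8*y^2 + 8*x + 5*y + 12 is:
H = [[12, 4], [4, -16]]
Trace = 12 - 16 = -4
Determinant = 12*-16 - (4)^2 = -208
Discriminant = (-4)^2 - 4*-208 = 848.0
Eigenvalues: lambda_1 = -16.5602, lambda_2 = 12.5602
The function is not convex.

0


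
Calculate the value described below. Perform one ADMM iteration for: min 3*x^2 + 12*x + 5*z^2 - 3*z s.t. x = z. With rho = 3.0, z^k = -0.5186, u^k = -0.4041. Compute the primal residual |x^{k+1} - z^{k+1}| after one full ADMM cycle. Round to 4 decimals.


ADMM iteration with rho = 3.0, z^k = -0.5186, u^k = -0.4041
Step 1: x-update.
Minimize 3*x^2 + 12*x + (3.0/2)*(x + 0.5186 - 0.4041)^2
FOC: (2*3 + 3.0)*x = -12 + 3.0*(-0.5186 + 0.4041)
x^{k+1} = -1.3715
Step 2: z-update.
Minimize 5*z^2 - 3*z + (3.0/2)*(-1.3715 - z - 0.4041)^2
FOC: (2*5 + 3.0)*z = 3 + 3.0*(-1.3715 - 0.4041)
z^{k+1} = -0.179
Step 3: u-update.
u^{k+1} = -0.4041 - 1.3715 + 0.179 = -1.5966
Step 4: Primal residual = |-1.3715 + 0.179| = 1.1925


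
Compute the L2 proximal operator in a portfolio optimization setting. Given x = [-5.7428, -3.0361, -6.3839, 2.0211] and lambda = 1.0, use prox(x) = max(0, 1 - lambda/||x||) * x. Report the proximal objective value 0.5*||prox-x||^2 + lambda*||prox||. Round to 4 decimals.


Step 1: Compute ||x||.
||x|| = 9.3293
Step 2: Compute scaling factor.
scale = max(0, 1 - 1.0/9.3293) = 0.8928
Step 3: prox(x) = [-5.1272, -2.7107, -5.6996, 1.8045]
||prox(x)|| = 8.3293
Step 4: Proximal objective.
0.5*||prox-x||^2 = 0.5
lambda*||prox|| = 8.3293
Total = 8.8293


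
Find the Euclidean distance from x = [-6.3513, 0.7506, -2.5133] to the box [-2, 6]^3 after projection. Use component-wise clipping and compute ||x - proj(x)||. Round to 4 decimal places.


Project each component onto [-2, 6].
clip(-6.3513) = -2.0, clip(0.7506) = 0.7506, clip(-2.5133) = -2.0
Projection = [-2.0, 0.7506, -2.0]
Squared diffs: [18.9338, 0.0, 0.2635]
Distance = sqrt(19.1973) = 4.3815


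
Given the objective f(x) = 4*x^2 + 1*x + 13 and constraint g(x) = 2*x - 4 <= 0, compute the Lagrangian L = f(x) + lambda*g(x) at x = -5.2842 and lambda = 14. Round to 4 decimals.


Step 1: Evaluate f(x).
f(-5.2842) = 4*(-5.2842)^2 + 1*(-5.2842) + 13 = 119.4069
Step 2: Evaluate g(x).
g(-5.2842) = 2*-5.2842 - 4 = -14.5684
Step 3: Compute Lagrangian.
L = 119.4069 + 14*-14.5684 = -84.5507


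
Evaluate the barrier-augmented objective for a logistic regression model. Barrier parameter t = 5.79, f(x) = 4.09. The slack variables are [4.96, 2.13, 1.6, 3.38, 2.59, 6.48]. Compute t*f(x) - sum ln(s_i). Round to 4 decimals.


Step 1: Compute log-barrier.
ln values: [1.6014, 0.7561, 0.47, 1.2179, 0.9517, 1.8687]
phi = -(1.6014 + 0.7561 + 0.47 + 1.2179 + 0.9517 + 1.8687) = -6.8658
Step 2: Compute augmented objective.
t*f(x) = 5.79*4.09 = 23.6811
Total = 23.6811 - 6.8658 = 16.8153


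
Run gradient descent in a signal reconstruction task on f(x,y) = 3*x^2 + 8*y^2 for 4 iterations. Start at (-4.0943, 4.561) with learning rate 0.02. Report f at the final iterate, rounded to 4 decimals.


Gradient descent on f(x,y) = 3*x^2 + 8*y^2.
Starting point: (-4.0943, 4.561), alpha = 0.02
Step 1: grad_x = 2*3*-4.0943 = -24.5658, grad_y = 2*8*4.561 = 72.976
  x_1 = -4.0943 - 0.02*-24.5658 = -3.603
  y_1 = 4.561 - 0.02*72.976 = 3.1015
Step 2: grad_x = 2*3*-3.603 = -21.6179, grad_y = 2*8*3.1015 = 49.6237
  x_2 = -3.603 - 0.02*-21.6179 = -3.1706
  y_2 = 3.1015 - 0.02*49.6237 = 2.109
Step 3: grad_x = 2*3*-3.1706 = -19.0238, grad_y = 2*8*2.109 = 33.7441
  x_3 = -3.1706 - 0.02*-19.0238 = -2.7902
  y_3 = 2.109 - 0.02*33.7441 = 1.4341
Step 4: grad_x = 2*3*-2.7902 = -16.7409, grad_y = 2*8*1.4341 = 22.946
  x_4 = -2.7902 - 0.02*-16.7409 = -2.4553
  y_4 = 1.4341 - 0.02*22.946 = 0.9752
f(-2.4553, 0.9752) = 3*(-2.4553)^2 + 8*0.9752^2 = 25.6942


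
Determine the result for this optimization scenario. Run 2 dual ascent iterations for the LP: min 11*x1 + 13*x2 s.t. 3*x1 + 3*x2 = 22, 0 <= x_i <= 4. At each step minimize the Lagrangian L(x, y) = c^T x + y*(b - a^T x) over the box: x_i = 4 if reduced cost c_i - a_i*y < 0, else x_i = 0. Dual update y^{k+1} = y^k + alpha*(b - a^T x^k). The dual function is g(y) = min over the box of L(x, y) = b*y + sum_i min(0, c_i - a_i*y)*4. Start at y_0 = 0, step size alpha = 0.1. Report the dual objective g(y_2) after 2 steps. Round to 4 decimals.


Dual ascent for LP: min 11*x1 + 13*x2, 3*x1 + 3*x2 = 22, 0 <= x_i <= 4
Step 1: y^k = 0.0, reduced costs: (11.0, 13.0)
  x^k = (0.0, 0.0), subgradient = b - a^T x = 22.0
  y^{k+1} = 0.0 + 0.1*22.0 = 2.2
Step 2: y^k = 2.2, reduced costs: (4.4, 6.4)
  x^k = (0.0, 0.0), subgradient = b - a^T x = 22.0
  y^{k+1} = 2.2 + 0.1*22.0 = 4.4
Dual objective at y_2 = 4.4: reduced costs (-2.2, -0.2), box minimizer x = (4.0, 4.0)
g(y_2) = b*y + (c1 - a1*y)*x1 + (c2 - a2*y)*x2 = 22*4.4 + (-2.2)*4.0 + (-0.2)*4.0 = 96.8 - 8.8 - 0.8 = 87.2


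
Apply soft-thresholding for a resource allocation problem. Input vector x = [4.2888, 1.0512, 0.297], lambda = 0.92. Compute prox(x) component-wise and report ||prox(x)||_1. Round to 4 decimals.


Soft-thresholding with lambda = 0.92:
prox(4.2888) = sign(4.2888)*max(|4.2888| - 0.92, 0) = 3.3688
prox(1.0512) = sign(1.0512)*max(|1.0512| - 0.92, 0) = 0.1312
prox(0.297) = sign(0.297)*max(|0.297| - 0.92, 0) = 0.0
prox(x) = [3.3688, 0.1312, 0.0]
||prox(x)||_1 = 3.3688 + 0.1312 + 0.0 = 3.5


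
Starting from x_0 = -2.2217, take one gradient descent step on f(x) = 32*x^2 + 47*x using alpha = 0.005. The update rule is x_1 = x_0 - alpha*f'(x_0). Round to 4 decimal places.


We compute the gradient at x_0 and apply the update.
f'(x) = 64*x + 47
f'(-2.2217) = 64*-2.2217 + 47 = -95.1888
x_1 = -2.2217 - 0.005*-95.1888 = -1.7458


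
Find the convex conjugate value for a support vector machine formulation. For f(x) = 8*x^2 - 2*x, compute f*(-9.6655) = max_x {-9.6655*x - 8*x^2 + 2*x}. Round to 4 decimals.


f*(y) = sup_x {y*x - a*x^2 - b*x} = sup_x {(y-b)*x - a*x^2}
FOC: (y - b) - 2a*x = 0 => x* = (y - b)/(2a)
x* = (-9.6655 + 2)/(2*8) = -0.4791
f*(-9.6655) = (y-b)^2/(4a) = (-9.6655 + 2)^2/(4*8)
= 58.7599/32 = 1.8362


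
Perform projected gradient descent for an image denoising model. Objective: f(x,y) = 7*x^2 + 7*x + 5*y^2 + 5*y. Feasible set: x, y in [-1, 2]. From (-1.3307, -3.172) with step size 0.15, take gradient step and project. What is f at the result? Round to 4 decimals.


Step 1: Compute gradient at (-1.3307, -3.172).
grad_x = 2*7*-1.3307 + 7 = -11.6298
grad_y = 2*5*-3.172 + 5 = -26.72
Step 2: Gradient step.
x_raw = -1.3307 - 0.15*-11.6298 = 0.4138
y_raw = -3.172 - 0.15*-26.72 = 0.836
Step 3: Project onto [-1, 2].
x_proj = clip(0.4138) = 0.4138
y_proj = clip(0.836) = 0.836
Step 4: Evaluate f.
f(0.4138, 0.836) = 11.7693


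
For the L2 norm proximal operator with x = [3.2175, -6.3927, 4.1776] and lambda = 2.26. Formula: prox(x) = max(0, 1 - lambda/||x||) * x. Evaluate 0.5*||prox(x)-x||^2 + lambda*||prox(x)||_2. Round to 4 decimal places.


Step 1: Compute ||x||.
||x|| = 8.2868
Step 2: Compute scaling factor.
scale = max(0, 1 - 2.26/8.2868) = 0.7273
Step 3: prox(x) = [2.34, -4.6493, 3.0383]
||prox(x)|| = 6.0268
Step 4: Proximal objective.
0.5*||prox-x||^2 = 2.5538
lambda*||prox|| = 13.6206
Total = 16.1744


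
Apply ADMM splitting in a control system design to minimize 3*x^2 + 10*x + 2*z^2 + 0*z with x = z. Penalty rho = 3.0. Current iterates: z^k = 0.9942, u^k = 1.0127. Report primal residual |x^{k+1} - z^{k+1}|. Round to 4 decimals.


ADMM iteration with rho = 3.0, z^k = 0.9942, u^k = 1.0127
Step 1: x-update.
Minimize 3*x^2 + 10*x + (3.0/2)*(x - 0.9942 + 1.0127)^2
FOC: (2*3 + 3.0)*x = -10 + 3.0*(0.9942 - 1.0127)
x^{k+1} = -1.1173
Step 2: z-update.
Minimize 2*z^2 + 0*z + (3.0/2)*(-1.1173 - z + 1.0127)^2
FOC: (2*2 + 3.0)*z = 0 + 3.0*(-1.1173 + 1.0127)
z^{k+1} = -0.0448
Step 3: u-update.
u^{k+1} = 1.0127 - 1.1173 + 0.0448 = -0.0598
Step 4: Primal residual = |-1.1173 + 0.0448| = 1.0725


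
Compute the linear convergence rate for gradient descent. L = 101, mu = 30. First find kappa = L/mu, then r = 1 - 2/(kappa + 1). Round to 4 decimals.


Step 1: Compute the condition number.
kappa = L/mu = 101/30 = 3.3667
Step 2: Compute the convergence rate.
r = 1 - 2/(kappa + 1) = 1 - 2*mu/(L + mu) = (L - mu)/(L + mu) = 71/131 = 0.542


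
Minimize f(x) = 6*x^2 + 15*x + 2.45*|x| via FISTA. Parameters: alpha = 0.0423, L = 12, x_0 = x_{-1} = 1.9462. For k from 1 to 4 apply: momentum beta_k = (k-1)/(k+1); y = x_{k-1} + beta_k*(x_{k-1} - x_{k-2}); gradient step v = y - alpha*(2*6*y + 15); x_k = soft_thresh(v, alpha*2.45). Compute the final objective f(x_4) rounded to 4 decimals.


FISTA on f(x) = 6*x^2 + 15*x + 2.45*|x|
L = 12, alpha = 0.0423
Iteration 1: beta = 0.0, y = 1.9462 + 0.0*(1.9462 - 1.9462) = 1.9462
  grad(y) = 38.3544, v = y - alpha*grad = 0.3238
  prox(v) = soft_thresh(0.3238, 0.1036) = 0.2202
Iteration 2: beta = 0.3333, y = 0.2202 + 0.3333*(0.2202 - 1.9462) = -0.3552
  grad(y) = 10.738, v = y - alpha*grad = -0.8094
  prox(v) = soft_thresh(-0.8094, 0.1036) = -0.7057
Iteration 3: beta = 0.5, y = -0.7057 + 0.5*(-0.7057 - 0.2202) = -1.1687
  grad(y) = 0.9755, v = y - alpha*grad = -1.21
  prox(v) = soft_thresh(-1.21, 0.1036) = -1.1063
Iteration 4: beta = 0.6, y = -1.1063 + 0.6*(-1.1063 + 0.7057) = -1.3467
  grad(y) = -1.1603, v = y - alpha*grad = -1.2976
  prox(v) = soft_thresh(-1.2976, 0.1036) = -1.194
f(x_4) = 6*(-1.194)^2 + 15*(-1.194) + 2.45*|-1.194| = -6.4309


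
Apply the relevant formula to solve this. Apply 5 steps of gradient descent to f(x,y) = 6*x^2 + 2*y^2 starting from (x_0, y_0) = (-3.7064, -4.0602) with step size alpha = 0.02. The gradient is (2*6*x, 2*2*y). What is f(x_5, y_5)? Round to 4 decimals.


Gradient descent on f(x,y) = 6*x^2 + 2*y^2.
Starting point: (-3.7064, -4.0602), alpha = 0.02
Step 1: grad_x = 2*6*-3.7064 = -44.4768, grad_y = 2*2*-4.0602 = -16.2408
  x_1 = -3.7064 - 0.02*-44.4768 = -2.8169
  y_1 = -4.0602 - 0.02*-16.2408 = -3.7354
Step 2: grad_x = 2*6*-2.8169 = -33.8024, grad_y = 2*2*-3.7354 = -14.9415
  x_2 = -2.8169 - 0.02*-33.8024 = -2.1408
  y_2 = -3.7354 - 0.02*-14.9415 = -3.4366
Step 3: grad_x = 2*6*-2.1408 = -25.6898, grad_y = 2*2*-3.4366 = -13.7462
  x_3 = -2.1408 - 0.02*-25.6898 = -1.627
  y_3 = -3.4366 - 0.02*-13.7462 = -3.1616
Step 4: grad_x = 2*6*-1.627 = -19.5242, grad_y = 2*2*-3.1616 = -12.6465
  x_4 = -1.627 - 0.02*-19.5242 = -1.2365
  y_4 = -3.1616 - 0.02*-12.6465 = -2.9087
Step 5: grad_x = 2*6*-1.2365 = -14.8384, grad_y = 2*2*-2.9087 = -11.6348
  x_5 = -1.2365 - 0.02*-14.8384 = -0.9398
  y_5 = -2.9087 - 0.02*-11.6348 = -2.676
f(-0.9398, -2.676) = 6*(-0.9398)^2 + 2*(-2.676)^2 = 19.621


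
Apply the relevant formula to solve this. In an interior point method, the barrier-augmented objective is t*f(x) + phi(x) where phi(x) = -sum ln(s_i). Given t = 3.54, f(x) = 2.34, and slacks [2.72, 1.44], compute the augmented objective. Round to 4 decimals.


Step 1: Compute log-barrier.
ln values: [1.0006, 0.3646]
phi = -(1.0006 + 0.3646) = -1.3653
Step 2: Compute augmented objective.
t*f(x) = 3.54*2.34 = 8.2836
Total = 8.2836 - 1.3653 = 6.9183


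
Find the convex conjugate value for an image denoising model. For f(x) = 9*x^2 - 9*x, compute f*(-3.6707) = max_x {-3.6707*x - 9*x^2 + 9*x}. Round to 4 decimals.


f*(y) = sup_x {y*x - a*x^2 - b*x} = sup_x {(y-b)*x - a*x^2}
FOC: (y - b) - 2a*x = 0 => x* = (y - b)/(2a)
x* = (-3.6707 + 9)/(2*9) = 0.2961
f*(-3.6707) = (y-b)^2/(4a) = (-3.6707 + 9)^2/(4*9)
= 28.4014/36 = 0.7889


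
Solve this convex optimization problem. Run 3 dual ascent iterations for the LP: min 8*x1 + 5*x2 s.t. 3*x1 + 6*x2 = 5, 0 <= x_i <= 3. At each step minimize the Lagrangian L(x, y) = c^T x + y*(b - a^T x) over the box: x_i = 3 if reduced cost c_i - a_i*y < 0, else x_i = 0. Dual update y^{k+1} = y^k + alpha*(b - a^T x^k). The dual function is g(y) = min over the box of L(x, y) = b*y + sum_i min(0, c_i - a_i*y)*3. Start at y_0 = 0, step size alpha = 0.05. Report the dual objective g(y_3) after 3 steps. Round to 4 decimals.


Dual ascent for LP: min 8*x1 + 5*x2, 3*x1 + 6*x2 = 5, 0 <= x_i <= 3
Step 1: y^k = 0.0, reduced costs: (8.0, 5.0)
  x^k = (0.0, 0.0), subgradient = b - a^T x = 5.0
  y^{k+1} = 0.0 + 0.05*5.0 = 0.25
Step 2: y^k = 0.25, reduced costs: (7.25, 3.5)
  x^k = (0.0, 0.0), subgradient = b - a^T x = 5.0
  y^{k+1} = 0.25 + 0.05*5.0 = 0.5
Step 3: y^k = 0.5, reduced costs: (6.5, 2.0)
  x^k = (0.0, 0.0), subgradient = b - a^T x = 5.0
  y^{k+1} = 0.5 + 0.05*5.0 = 0.75
Dual objective at y_3 = 0.75: reduced costs (5.75, 0.5), box minimizer x = (0.0, 0.0)
g(y_3) = b*y + (c1 - a1*y)*x1 + (c2 - a2*y)*x2 = 5*0.75 + 5.75*0.0 + 0.5*0.0 = 3.75 + 0.0 + 0.0 = 3.75


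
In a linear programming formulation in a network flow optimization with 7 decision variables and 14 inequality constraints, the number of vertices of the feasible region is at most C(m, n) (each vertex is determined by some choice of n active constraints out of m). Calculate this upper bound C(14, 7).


Each vertex corresponds to some choice of n active constraints out of m, so the number of vertices is at most C(m, n) = m! / (n!(m-n)!).
m = 14, n = 7
Numerator: 14 * 13 * 12 * 11 * 10 * 9 * 8
Denominator: 7! = 5040
C(14, 7) = 3432


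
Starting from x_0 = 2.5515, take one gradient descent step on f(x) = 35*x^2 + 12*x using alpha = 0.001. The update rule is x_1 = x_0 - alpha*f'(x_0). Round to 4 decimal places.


We compute the gradient at x_0 and apply the update.
f'(x) = 70*x + 12
f'(2.5515) = 70*2.5515 + 12 = 190.605
x_1 = 2.5515 - 0.001*190.605 = 2.3609


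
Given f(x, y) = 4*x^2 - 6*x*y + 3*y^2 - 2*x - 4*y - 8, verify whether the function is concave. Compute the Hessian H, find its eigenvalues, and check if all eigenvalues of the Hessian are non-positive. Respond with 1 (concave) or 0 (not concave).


The Hessian of f(x,y) = 4*x^2 - 6*x*y + 3*y^2 - 2*x - 4*y - 8 is:
H = [[8, -6], [-6, 6]]
Trace = 8 + 6 = 14
Determinant = 8*6 - (-6)^2 = 12
Discriminant = (14)^2 - 4*12 = 148.0
Eigenvalues: lambda_1 = 0.9172, lambda_2 = 13.0828
The function is not concave.

0


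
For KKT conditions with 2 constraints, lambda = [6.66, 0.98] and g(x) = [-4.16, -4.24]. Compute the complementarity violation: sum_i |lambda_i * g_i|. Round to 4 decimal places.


KKT complementary slackness check:
lambda_1 * g_1 = 6.66 * -4.16 = -27.7056
lambda_2 * g_2 = 0.98 * -4.24 = -4.1552
Total violation = 27.7056 + 4.1552 = 31.8608


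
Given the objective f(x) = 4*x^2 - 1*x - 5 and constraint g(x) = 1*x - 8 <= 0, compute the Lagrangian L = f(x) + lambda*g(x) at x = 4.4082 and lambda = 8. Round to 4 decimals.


Step 1: Evaluate f(x).
f(4.4082) = 4*4.4082^2 - 1*4.4082 - 5 = 68.3207
Step 2: Evaluate g(x).
g(4.4082) = 1*4.4082 - 8 = -3.5918
Step 3: Compute Lagrangian.
L = 68.3207 + 8*-3.5918 = 39.5863


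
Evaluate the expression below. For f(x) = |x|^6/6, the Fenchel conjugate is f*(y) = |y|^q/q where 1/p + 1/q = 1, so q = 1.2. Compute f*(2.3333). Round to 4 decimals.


The conjugate exponent q satisfies 1/p + 1/q = 1.
p = 6, so q = 6/(6 - 1) = 1.2
|y|^q = 2.3333^1.2 = 2.7642
f*(2.3333) = 2.7642 / 1.2 = 2.3035


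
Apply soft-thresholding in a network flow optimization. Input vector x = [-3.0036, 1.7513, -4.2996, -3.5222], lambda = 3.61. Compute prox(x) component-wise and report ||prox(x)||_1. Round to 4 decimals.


Soft-thresholding with lambda = 3.61:
prox(-3.0036) = sign(-3.0036)*max(|-3.0036| - 3.61, 0) = 0.0
prox(1.7513) = sign(1.7513)*max(|1.7513| - 3.61, 0) = 0.0
prox(-4.2996) = sign(-4.2996)*max(|-4.2996| - 3.61, 0) = -0.6896
prox(-3.5222) = sign(-3.5222)*max(|-3.5222| - 3.61, 0) = 0.0
prox(x) = [0.0, 0.0, -0.6896, 0.0]
||prox(x)||_1 = 0.0 + 0.0 + 0.6896 + 0.0 = 0.6896


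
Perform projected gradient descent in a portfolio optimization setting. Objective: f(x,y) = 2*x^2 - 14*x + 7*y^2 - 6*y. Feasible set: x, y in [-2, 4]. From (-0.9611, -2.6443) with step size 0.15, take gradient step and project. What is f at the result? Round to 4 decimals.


Step 1: Compute gradient at (-0.9611, -2.6443).
grad_x = 2*2*-0.9611 - 14 = -17.8444
grad_y = 2*7*-2.6443 - 6 = -43.0202
Step 2: Gradient step.
x_raw = -0.9611 - 0.15*-17.8444 = 1.7156
y_raw = -2.6443 - 0.15*-43.0202 = 3.8087
Step 3: Project onto [-2, 4].
x_proj = clip(1.7156) = 1.7156
y_proj = clip(3.8087) = 3.8087
Step 4: Evaluate f.
f(1.7156, 3.8087) = 60.561


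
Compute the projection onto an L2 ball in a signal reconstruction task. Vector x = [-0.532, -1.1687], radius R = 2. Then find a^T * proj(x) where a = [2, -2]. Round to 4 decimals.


Step 1: Compute ||x|| (intermediates to 6 decimals).
||x|| = sqrt((-0.532)^2 + (-1.1687)^2) = 1.284089
Step 2: Project.
Since ||x|| <= R, proj = x (no scaling needed).
proj(x) = [-0.532, -1.1687]
Step 3: Dot product.
a^T * proj(x) = 2*(-0.532) - 2*(-1.1687) = 1.2734


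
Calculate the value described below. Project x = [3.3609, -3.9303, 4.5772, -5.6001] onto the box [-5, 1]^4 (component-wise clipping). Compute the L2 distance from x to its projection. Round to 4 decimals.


Project each component onto [-5, 1].
clip(3.3609) = 1.0, clip(-3.9303) = -3.9303, clip(4.5772) = 1.0, clip(-5.6001) = -5.0
Projection = [1.0, -3.9303, 1.0, -5.0]
Squared diffs: [5.5738, 0.0, 12.7964, 0.3601]
Distance = sqrt(18.7303) = 4.3279


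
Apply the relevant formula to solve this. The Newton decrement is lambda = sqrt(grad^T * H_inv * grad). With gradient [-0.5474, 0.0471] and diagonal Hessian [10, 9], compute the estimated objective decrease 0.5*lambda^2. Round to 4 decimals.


Step 1: H is diagonal, so H^(-1) * g = [-0.0547, 0.0052].
Step 2: g^T H^(-1) g = sum_i g_i^2 / H_ii
  = (-0.5474)^2/10 + (0.0471)^2/9
  = 0.03 + 0.0002 = 0.0302
Step 3: Objective decrease = 0.5 * g^T H^(-1) g = 0.0151


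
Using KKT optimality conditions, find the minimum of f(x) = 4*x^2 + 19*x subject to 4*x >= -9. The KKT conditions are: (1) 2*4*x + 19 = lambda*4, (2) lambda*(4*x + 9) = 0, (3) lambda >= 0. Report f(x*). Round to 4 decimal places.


Step 1: Try lambda = 0 (constraint inactive).
x_unc = -19/(2*4) = -2.375
Check: 4*-2.375 = -9.5 < -9 -- violated!
Step 2: Constraint must be active: 4*x = -9
x* = -9/4 = -2.25
lambda = (2*4*(-2.25) + 19)/4 = 0.25
Step 3: Compute optimal value.
f(x*) = 4*(-2.25)^2 + 19*(-2.25) = -22.5


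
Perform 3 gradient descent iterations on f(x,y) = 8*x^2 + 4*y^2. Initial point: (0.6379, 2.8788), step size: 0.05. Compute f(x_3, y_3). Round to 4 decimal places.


Gradient descent on f(x,y) = 8*x^2 + 4*y^2.
Starting point: (0.6379, 2.8788), alpha = 0.05
Step 1: grad_x = 2*8*0.6379 = 10.2064, grad_y = 2*4*2.8788 = 23.0304
  x_1 = 0.6379 - 0.05*10.2064 = 0.1276
  y_1 = 2.8788 - 0.05*23.0304 = 1.7273
Step 2: grad_x = 2*8*0.1276 = 2.0413, grad_y = 2*4*1.7273 = 13.8182
  x_2 = 0.1276 - 0.05*2.0413 = 0.0255
  y_2 = 1.7273 - 0.05*13.8182 = 1.0364
Step 3: grad_x = 2*8*0.0255 = 0.4083, grad_y = 2*4*1.0364 = 8.2909
  x_3 = 0.0255 - 0.05*0.4083 = 0.0051
  y_3 = 1.0364 - 0.05*8.2909 = 0.6218
f(0.0051, 0.6218) = 8*0.0051^2 + 4*0.6218^2 = 1.5469


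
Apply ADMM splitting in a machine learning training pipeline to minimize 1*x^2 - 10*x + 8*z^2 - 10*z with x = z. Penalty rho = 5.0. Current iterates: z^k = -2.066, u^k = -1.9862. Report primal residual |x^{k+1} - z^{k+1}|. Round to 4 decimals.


ADMM iteration with rho = 5.0, z^k = -2.066, u^k = -1.9862
Step 1: x-update.
Minimize 1*x^2 - 10*x + (5.0/2)*(x + 2.066 - 1.9862)^2
FOC: (2*1 + 5.0)*x = 10 + 5.0*(-2.066 + 1.9862)
x^{k+1} = 1.3716
Step 2: z-update.
Minimize 8*z^2 - 10*z + (5.0/2)*(1.3716 - z - 1.9862)^2
FOC: (2*8 + 5.0)*z = 10 + 5.0*(1.3716 - 1.9862)
z^{k+1} = 0.3299
Step 3: u-update.
u^{k+1} = -1.9862 + 1.3716 - 0.3299 = -0.9445
Step 4: Primal residual = |1.3716 - 0.3299| = 1.0417


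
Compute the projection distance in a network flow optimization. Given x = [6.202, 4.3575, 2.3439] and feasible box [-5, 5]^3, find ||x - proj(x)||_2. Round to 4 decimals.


Project each component onto [-5, 5].
clip(6.202) = 5.0, clip(4.3575) = 4.3575, clip(2.3439) = 2.3439
Projection = [5.0, 4.3575, 2.3439]
Squared diffs: [1.4448, 0.0, 0.0]
Distance = sqrt(1.4448) = 1.202


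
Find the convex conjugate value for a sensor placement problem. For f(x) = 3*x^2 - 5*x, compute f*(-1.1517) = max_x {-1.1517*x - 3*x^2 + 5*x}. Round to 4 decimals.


f*(y) = sup_x {y*x - a*x^2 - b*x} = sup_x {(y-b)*x - a*x^2}
FOC: (y - b) - 2a*x = 0 => x* = (y - b)/(2a)
x* = (-1.1517 + 5)/(2*3) = 0.6414
f*(-1.1517) = (y-b)^2/(4a) = (-1.1517 + 5)^2/(4*3)
= 14.8094/12 = 1.2341


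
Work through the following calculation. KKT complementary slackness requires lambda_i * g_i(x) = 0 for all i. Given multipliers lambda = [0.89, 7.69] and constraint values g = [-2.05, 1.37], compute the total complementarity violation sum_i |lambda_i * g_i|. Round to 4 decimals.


KKT complementary slackness check:
lambda_1 * g_1 = 0.89 * -2.05 = -1.8245
lambda_2 * g_2 = 7.69 * 1.37 = 10.5353
Total violation = 1.8245 + 10.5353 = 12.3598


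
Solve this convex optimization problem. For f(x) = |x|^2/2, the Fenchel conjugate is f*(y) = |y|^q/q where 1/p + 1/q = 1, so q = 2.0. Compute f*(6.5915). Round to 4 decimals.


The conjugate exponent q satisfies 1/p + 1/q = 1.
p = 2, so q = 2/(2 - 1) = 2.0
|y|^q = 6.5915^2.0 = 43.4479
f*(6.5915) = 43.4479 / 2.0 = 21.7239


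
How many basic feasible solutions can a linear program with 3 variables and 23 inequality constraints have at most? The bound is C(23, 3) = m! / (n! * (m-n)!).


Each vertex corresponds to some choice of n active constraints out of m, so the number of vertices is at most C(m, n) = m! / (n!(m-n)!).
m = 23, n = 3
Numerator: 23 * 22 * 21
Denominator: 3! = 6
C(23, 3) = 1771


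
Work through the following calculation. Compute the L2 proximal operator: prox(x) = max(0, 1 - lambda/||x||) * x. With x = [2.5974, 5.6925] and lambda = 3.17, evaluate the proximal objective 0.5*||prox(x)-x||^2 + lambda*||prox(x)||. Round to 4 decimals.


Step 1: Compute ||x||.
||x|| = 6.2571
Step 2: Compute scaling factor.
scale = max(0, 1 - 3.17/6.2571) = 0.4934
Step 3: prox(x) = [1.2815, 2.8085]
||prox(x)|| = 3.0871
Step 4: Proximal objective.
0.5*||prox-x||^2 = 5.0245
lambda*||prox|| = 9.7861
Total = 14.8105


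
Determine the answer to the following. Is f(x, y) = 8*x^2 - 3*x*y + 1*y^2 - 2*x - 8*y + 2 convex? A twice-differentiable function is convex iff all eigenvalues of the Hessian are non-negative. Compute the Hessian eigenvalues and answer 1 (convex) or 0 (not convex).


The Hessian of f(x,y) = 8*x^2 - 3*x*y + 1*y^2 - 2*x - 8*y + 2 is:
H = [[16, -3], [-3, 2]]
Trace = 16 + 2 = 18
Determinant = 16*2 - (-3)^2 = 23
Discriminant = (18)^2 - 4*23 = 232.0
Eigenvalues: lambda_1 = 1.3842, lambda_2 = 16.6158
The function is convex.

1


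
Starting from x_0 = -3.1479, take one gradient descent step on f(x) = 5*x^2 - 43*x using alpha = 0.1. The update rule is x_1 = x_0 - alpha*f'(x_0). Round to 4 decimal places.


We compute the gradient at x_0 and apply the update.
f'(x) = 10*x - 43
f'(-3.1479) = 10*-3.1479 - 43 = -74.479
x_1 = -3.1479 - 0.1*-74.479 = 4.3


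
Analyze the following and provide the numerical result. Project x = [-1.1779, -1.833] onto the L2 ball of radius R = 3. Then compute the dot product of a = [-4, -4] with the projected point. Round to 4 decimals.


Step 1: Compute ||x|| (intermediates to 6 decimals).
||x|| = sqrt((-1.1779)^2 + (-1.833)^2) = 2.178839
Step 2: Project.
Since ||x|| <= R, proj = x (no scaling needed).
proj(x) = [-1.1779, -1.833]
Step 3: Dot product.
a^T * proj(x) = -4*(-1.1779) - 4*(-1.833) = 12.0436


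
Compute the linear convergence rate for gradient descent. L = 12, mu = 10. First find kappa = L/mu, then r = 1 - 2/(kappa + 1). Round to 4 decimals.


Step 1: Compute the condition number.
kappa = L/mu = 12/10 = 1.2
Step 2: Compute the convergence rate.
r = 1 - 2/(kappa + 1) = 1 - 2*mu/(L + mu) = (L - mu)/(L + mu) = 2/22 = 0.0909


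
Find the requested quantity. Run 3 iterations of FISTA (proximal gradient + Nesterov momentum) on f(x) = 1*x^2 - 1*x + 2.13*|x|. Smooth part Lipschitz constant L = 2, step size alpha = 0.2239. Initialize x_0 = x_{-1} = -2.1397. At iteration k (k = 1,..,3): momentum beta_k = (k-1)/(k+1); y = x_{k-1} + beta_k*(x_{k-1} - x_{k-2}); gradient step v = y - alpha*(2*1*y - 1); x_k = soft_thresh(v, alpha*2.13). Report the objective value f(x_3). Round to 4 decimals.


FISTA on f(x) = 1*x^2 - 1*x + 2.13*|x|
L = 2, alpha = 0.2239
Iteration 1: beta = 0.0, y = -2.1397 + 0.0*(-2.1397 + 2.1397) = -2.1397
  grad(y) = -5.2794, v = y - alpha*grad = -0.9576
  prox(v) = soft_thresh(-0.9576, 0.4769) = -0.4807
Iteration 2: beta = 0.3333, y = -0.4807 + 0.3333*(-0.4807 + 2.1397) = 0.0723
  grad(y) = -0.8555, v = y - alpha*grad = 0.2638
  prox(v) = soft_thresh(0.2638, 0.4769) = 0.0
Iteration 3: beta = 0.5, y = 0.0 + 0.5*(0.0 + 0.4807) = 0.2404
  grad(y) = -0.5193, v = y - alpha*grad = 0.3566
  prox(v) = soft_thresh(0.3566, 0.4769) = 0.0
f(x_3) = 1*0.0^2 - 1*0.0 + 2.13*|0.0| = 0.0


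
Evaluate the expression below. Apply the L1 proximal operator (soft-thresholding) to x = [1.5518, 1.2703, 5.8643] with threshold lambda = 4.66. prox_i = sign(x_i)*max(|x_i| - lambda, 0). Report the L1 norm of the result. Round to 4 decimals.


Soft-thresholding with lambda = 4.66:
prox(1.5518) = sign(1.5518)*max(|1.5518| - 4.66, 0) = 0.0
prox(1.2703) = sign(1.2703)*max(|1.2703| - 4.66, 0) = 0.0
prox(5.8643) = sign(5.8643)*max(|5.8643| - 4.66, 0) = 1.2043
prox(x) = [0.0, 0.0, 1.2043]
||prox(x)||_1 = 0.0 + 0.0 + 1.2043 = 1.2043
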